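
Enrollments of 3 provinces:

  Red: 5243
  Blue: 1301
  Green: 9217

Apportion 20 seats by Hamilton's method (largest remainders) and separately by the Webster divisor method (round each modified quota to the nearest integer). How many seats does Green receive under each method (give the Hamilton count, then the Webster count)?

12 and 11

Hamilton: Red 7, Blue 1, Green 12.
Webster: Red 7, Blue 2, Green 11.
Green gets 12 under Hamilton and 11 under Webster.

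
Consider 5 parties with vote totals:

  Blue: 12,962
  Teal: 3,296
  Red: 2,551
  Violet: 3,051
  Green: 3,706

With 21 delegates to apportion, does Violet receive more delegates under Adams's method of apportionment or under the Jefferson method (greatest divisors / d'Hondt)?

Adams

Adams: Blue 10, Teal 3, Red 2, Violet 3, Green 3.
Jefferson: Blue 11, Teal 3, Red 2, Violet 2, Green 3.
Violet gets 3 under Adams and 2 under Jefferson.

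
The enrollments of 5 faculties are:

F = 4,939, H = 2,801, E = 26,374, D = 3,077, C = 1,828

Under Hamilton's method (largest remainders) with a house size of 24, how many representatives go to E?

Standard divisor: 39019 ÷ 24 ≈ 1625.792.
Standard quotas: F 3.0379, H 1.7229, E 16.2223, D 1.8926, C 1.1244.
Lower quotas: F 3, H 1, E 16, D 1, C 1 (sum 22, leaving 2 seats).
Remainders in descending order: D 0.8926, H 0.7229, E 0.2223, C 0.1244, F 0.0379.
The surplus seats go to D, H.
E receives 16.

16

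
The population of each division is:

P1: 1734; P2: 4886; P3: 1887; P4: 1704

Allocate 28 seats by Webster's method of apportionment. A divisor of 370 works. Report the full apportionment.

With modified divisor 370: modified quotas P1 4.686, P2 13.205, P3 5.100, P4 4.605.
Rounding to the nearest integer: P1 5, P2 13, P3 5, P4 5 (total 28).

P1=5, P2=13, P3=5, P4=5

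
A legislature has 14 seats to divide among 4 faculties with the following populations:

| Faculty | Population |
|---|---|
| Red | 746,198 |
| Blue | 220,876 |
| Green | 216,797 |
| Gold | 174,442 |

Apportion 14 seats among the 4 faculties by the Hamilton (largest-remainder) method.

Red: 8; Blue: 2; Green: 2; Gold: 2

Standard divisor: 1358313 ÷ 14 ≈ 97022.357.
Standard quotas: Red 7.6910, Blue 2.2765, Green 2.2345, Gold 1.7980.
Lower quotas: Red 7, Blue 2, Green 2, Gold 1 (sum 12, leaving 2 seats).
Remainders in descending order: Gold 0.7980, Red 0.6910, Blue 0.2765, Green 0.2345.
The surplus seats go to Gold, Red.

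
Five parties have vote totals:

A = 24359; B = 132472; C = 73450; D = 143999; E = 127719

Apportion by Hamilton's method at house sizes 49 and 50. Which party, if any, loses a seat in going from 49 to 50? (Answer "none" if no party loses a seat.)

At 49 seats: A 2, B 13, C 7, D 14, E 13.
At 50 seats: A 3, B 13, C 7, D 14, E 13.
No party's allocation decreased.

none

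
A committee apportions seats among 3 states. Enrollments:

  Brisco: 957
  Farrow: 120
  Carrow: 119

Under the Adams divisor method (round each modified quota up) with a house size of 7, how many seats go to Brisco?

5

Standard divisor 1196/7 ≈ 170.857; standard quotas: Brisco 5.601, Farrow 0.702, Carrow 0.696.
Rounding up gives 6, 1, 1 = 8 seats, so the divisor must be adjusted.
With modified divisor 200: modified quotas Brisco 4.785, Farrow 0.600, Carrow 0.595.
Rounding up: Brisco 5, Farrow 1, Carrow 1 (total 7).
Brisco receives 5.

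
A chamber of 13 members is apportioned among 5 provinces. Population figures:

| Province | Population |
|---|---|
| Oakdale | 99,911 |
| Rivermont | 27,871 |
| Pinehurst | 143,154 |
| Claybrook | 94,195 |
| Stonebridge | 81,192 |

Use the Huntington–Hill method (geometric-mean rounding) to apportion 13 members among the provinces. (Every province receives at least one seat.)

With divisor 35801: modified quotas Oakdale 2.791, Rivermont 0.778, Pinehurst 3.999, Claybrook 2.631, Stonebridge 2.268.
Geometric-mean thresholds: Oakdale √(2·3)=2.449, Rivermont (min 1), Pinehurst √(3·4)=3.464, Claybrook √(2·3)=2.449, Stonebridge √(2·3)=2.449.
Each quota rounded against its threshold gives Oakdale 3, Rivermont 1, Pinehurst 4, Claybrook 3, Stonebridge 2 (total 13).

Oakdale=3, Rivermont=1, Pinehurst=4, Claybrook=3, Stonebridge=2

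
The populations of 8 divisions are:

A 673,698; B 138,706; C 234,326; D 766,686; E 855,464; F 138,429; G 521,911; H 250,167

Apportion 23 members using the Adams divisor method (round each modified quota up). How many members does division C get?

Standard divisor 3579387/23 ≈ 155625.522; standard quotas: A 4.329, B 0.891, C 1.506, D 4.926, E 5.497, F 0.890, G 3.354, H 1.607.
Rounding up gives 5, 1, 2, 5, 6, 1, 4, 2 = 26 seats, so the divisor must be adjusted.
With modified divisor 182800: modified quotas A 3.685, B 0.759, C 1.282, D 4.194, E 4.680, F 0.757, G 2.855, H 1.369.
Rounding up: A 4, B 1, C 2, D 5, E 5, F 1, G 3, H 2 (total 23).
C receives 2.

2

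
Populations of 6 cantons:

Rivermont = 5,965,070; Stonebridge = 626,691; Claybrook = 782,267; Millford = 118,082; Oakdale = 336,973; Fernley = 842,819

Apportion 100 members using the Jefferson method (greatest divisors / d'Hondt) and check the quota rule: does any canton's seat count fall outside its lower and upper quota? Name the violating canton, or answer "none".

Rivermont

Standard quotas: Rivermont 68.786, Stonebridge 7.227, Claybrook 9.021, Millford 1.362, Oakdale 3.886, Fernley 9.719.
Jefferson allocation: Rivermont 70, Stonebridge 7, Claybrook 9, Millford 1, Oakdale 3, Fernley 10.
Rivermont has quota 68.786 (lower 68, upper 69) but receives 70 — outside the quota interval.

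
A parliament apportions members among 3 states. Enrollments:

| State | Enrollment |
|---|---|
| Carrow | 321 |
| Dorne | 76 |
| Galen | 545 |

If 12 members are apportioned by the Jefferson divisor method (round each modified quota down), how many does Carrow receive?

Standard divisor 942/12 ≈ 78.5; standard quotas: Carrow 4.089, Dorne 0.968, Galen 6.943.
Rounding down gives 4, 0, 6 = 10 seats, so the divisor must be adjusted.
With modified divisor 70: modified quotas Carrow 4.586, Dorne 1.086, Galen 7.786.
Rounding down: Carrow 4, Dorne 1, Galen 7 (total 12).
Carrow receives 4.

4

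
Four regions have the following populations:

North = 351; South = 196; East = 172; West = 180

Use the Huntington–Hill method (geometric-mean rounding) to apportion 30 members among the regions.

North 12, South 6, East 6, West 6

With divisor 30.4: modified quotas North 11.546, South 6.447, East 5.658, West 5.921.
Geometric-mean thresholds: North √(11·12)=11.489, South √(6·7)=6.481, East √(5·6)=5.477, West √(5·6)=5.477.
Each quota rounded against its threshold gives North 12, South 6, East 6, West 6 (total 30).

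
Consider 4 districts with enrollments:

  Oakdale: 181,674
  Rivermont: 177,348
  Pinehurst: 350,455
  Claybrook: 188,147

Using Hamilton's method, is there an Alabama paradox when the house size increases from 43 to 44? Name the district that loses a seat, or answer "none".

none

At 43 seats: Oakdale 9, Rivermont 8, Pinehurst 17, Claybrook 9.
At 44 seats: Oakdale 9, Rivermont 9, Pinehurst 17, Claybrook 9.
No district's allocation decreased.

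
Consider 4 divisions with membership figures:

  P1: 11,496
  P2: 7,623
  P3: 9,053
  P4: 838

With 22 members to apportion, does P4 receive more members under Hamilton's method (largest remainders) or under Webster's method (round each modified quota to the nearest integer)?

Hamilton: P1 9, P2 6, P3 7, P4 0.
Webster: P1 8, P2 6, P3 7, P4 1.
P4 gets 0 under Hamilton and 1 under Webster.

Webster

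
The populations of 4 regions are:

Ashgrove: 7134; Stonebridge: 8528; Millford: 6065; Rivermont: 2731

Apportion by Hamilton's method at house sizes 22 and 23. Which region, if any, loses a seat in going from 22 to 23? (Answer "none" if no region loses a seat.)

Rivermont

At 22 seats: Ashgrove 6, Stonebridge 8, Millford 5, Rivermont 3.
At 23 seats: Ashgrove 7, Stonebridge 8, Millford 6, Rivermont 2.
Rivermont drops from 3 to 2.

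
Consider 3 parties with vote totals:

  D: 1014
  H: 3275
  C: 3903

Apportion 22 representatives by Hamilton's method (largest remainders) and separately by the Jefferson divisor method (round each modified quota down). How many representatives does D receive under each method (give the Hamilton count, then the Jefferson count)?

Hamilton: D 3, H 9, C 10.
Jefferson: D 2, H 9, C 11.
D gets 3 under Hamilton and 2 under Jefferson.

3 and 2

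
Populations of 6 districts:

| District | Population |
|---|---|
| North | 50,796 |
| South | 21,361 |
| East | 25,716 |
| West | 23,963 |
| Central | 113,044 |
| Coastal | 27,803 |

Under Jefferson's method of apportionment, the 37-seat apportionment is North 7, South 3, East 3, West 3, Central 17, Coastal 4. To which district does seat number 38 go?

East

Priority for the next seat is population ÷ (current seats + 1).
Priorities: North 6349.500, South 5340.250, East 6429.000, West 5990.750, Central 6280.222, Coastal 5560.600.
Highest priority: East.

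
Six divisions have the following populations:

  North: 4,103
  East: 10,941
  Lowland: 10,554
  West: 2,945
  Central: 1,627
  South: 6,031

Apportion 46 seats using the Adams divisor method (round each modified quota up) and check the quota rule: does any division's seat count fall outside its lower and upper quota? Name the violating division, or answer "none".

Standard quotas: North 5.214, East 13.903, Lowland 13.411, West 3.742, Central 2.067, South 7.663.
Adams allocation: North 5, East 14, Lowland 13, West 4, Central 2, South 8.
Every allocation lies between the lower and upper quota.

none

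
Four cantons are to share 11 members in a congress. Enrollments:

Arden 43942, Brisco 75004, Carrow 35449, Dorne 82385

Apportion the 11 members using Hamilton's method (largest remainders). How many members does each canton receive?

Total 236780; standard divisor 236780/11 ≈ 21525.455.
Standard quotas: Arden 2.0414, Brisco 3.4844, Carrow 1.6468, Dorne 3.8273.
Lower quotas: Arden 2, Brisco 3, Carrow 1, Dorne 3 (sum 9, leaving 2 seats).
Remainders in descending order: Dorne 0.8273, Carrow 0.6468, Brisco 0.4844, Arden 0.0414.
The surplus seats go to Dorne, Carrow.

Arden 2, Brisco 3, Carrow 2, Dorne 4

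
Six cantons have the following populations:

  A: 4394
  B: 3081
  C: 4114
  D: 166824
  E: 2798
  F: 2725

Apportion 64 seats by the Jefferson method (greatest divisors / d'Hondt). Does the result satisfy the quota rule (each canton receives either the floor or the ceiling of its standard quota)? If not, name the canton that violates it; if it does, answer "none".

Standard quotas: A 1.529, B 1.072, C 1.431, D 58.046, E 0.974, F 0.948.
Jefferson allocation: A 1, B 1, C 1, D 60, E 1, F 0.
D has quota 58.046 (lower 58, upper 59) but receives 60 — outside the quota interval.

D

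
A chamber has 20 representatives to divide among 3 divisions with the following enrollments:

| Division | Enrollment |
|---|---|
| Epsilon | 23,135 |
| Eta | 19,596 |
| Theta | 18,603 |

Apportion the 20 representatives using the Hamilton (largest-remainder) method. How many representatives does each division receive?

Total 61334; standard divisor 61334/20 ≈ 3066.7.
Standard quotas: Epsilon 7.5439, Eta 6.3899, Theta 6.0661.
Lower quotas: Epsilon 7, Eta 6, Theta 6 (sum 19, leaving 1 seat).
Remainders in descending order: Epsilon 0.5439, Eta 0.3899, Theta 0.0661.
Largest remainder: Epsilon receives the extra seat.

Epsilon: 8, Eta: 6, Theta: 6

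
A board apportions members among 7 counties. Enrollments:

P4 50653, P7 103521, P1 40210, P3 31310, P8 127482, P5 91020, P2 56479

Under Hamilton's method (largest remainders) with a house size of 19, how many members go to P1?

2

The standard divisor is 500675/19 ≈ 26351.316.
Standard quotas: P4 1.9222, P7 3.9285, P1 1.5259, P3 1.1882, P8 4.8378, P5 3.4541, P2 2.1433.
Lower quotas: P4 1, P7 3, P1 1, P3 1, P8 4, P5 3, P2 2 (sum 15, leaving 4 seats).
Remainders in descending order: P7 0.9285, P4 0.9222, P8 0.8378, P1 0.5259, P5 0.4541, P3 0.1882, P2 0.1433.
The surplus seats go to P7, P4, P8, P1.
P1 receives 2.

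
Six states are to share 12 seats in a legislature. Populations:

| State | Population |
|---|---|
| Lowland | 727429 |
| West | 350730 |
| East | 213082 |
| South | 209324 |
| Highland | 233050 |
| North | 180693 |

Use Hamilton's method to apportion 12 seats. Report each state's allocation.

Lowland: 5; West: 2; East: 1; South: 1; Highland: 2; North: 1

Total 1914308; standard divisor 1914308/12 ≈ 159525.667.
Standard quotas: Lowland 4.5599, West 2.1986, East 1.3357, South 1.3122, Highland 1.4609, North 1.1327.
Lower quotas: Lowland 4, West 2, East 1, South 1, Highland 1, North 1 (sum 10, leaving 2 seats).
Remainders in descending order: Lowland 0.5599, Highland 0.4609, East 0.3357, South 0.3122, West 0.1986, North 0.1327.
The surplus seats go to Lowland, Highland.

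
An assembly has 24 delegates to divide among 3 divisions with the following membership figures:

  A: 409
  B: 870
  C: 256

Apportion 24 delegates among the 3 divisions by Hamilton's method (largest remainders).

Total 1535; standard divisor 1535/24 ≈ 63.958.
Standard quotas: A 6.395, B 13.603, C 4.003.
Lower quotas: A 6, B 13, C 4 (sum 23, leaving 1 seat).
Remainders in descending order: B 0.603, A 0.395, C 0.003.
Largest remainder: B receives the extra seat.

A 6, B 14, C 4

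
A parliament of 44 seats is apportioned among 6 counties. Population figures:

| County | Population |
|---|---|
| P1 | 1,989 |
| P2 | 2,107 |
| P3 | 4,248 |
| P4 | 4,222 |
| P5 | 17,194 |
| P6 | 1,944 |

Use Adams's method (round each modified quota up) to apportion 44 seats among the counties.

Standard divisor 31704/44 ≈ 720.545; standard quotas: P1 2.760, P2 2.924, P3 5.896, P4 5.859, P5 23.862, P6 2.698.
Rounding up gives 3, 3, 6, 6, 24, 3 = 45 seats, so the divisor must be adjusted.
With modified divisor 760: modified quotas P1 2.617, P2 2.772, P3 5.589, P4 5.555, P5 22.624, P6 2.558.
Rounding up: P1 3, P2 3, P3 6, P4 6, P5 23, P6 3 (total 44).

P1 3; P2 3; P3 6; P4 6; P5 23; P6 3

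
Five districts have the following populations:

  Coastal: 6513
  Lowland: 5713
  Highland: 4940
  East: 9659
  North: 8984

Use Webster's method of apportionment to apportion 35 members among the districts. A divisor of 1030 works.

With modified divisor 1030: modified quotas Coastal 6.323, Lowland 5.547, Highland 4.796, East 9.378, North 8.722.
Rounding to the nearest integer: Coastal 6, Lowland 6, Highland 5, East 9, North 9 (total 35).

Coastal: 6, Lowland: 6, Highland: 5, East: 9, North: 9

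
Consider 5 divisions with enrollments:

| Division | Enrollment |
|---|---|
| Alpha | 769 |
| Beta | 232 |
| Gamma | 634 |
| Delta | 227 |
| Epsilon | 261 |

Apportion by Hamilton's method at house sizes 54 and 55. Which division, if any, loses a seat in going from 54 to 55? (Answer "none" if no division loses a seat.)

At 54 seats: Alpha 19, Beta 6, Gamma 16, Delta 6, Epsilon 7.
At 55 seats: Alpha 20, Beta 6, Gamma 16, Delta 6, Epsilon 7.
No division's allocation decreased.

none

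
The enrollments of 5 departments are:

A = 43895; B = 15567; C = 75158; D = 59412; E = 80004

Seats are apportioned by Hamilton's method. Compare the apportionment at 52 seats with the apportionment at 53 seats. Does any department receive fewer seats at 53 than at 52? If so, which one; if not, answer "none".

At 52 seats: A 9, B 3, C 14, D 11, E 15.
At 53 seats: A 8, B 3, C 15, D 12, E 15.
A drops from 9 to 8.

A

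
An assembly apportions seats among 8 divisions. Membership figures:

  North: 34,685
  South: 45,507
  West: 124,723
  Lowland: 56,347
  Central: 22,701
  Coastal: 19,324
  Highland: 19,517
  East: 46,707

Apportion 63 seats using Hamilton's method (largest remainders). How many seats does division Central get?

The standard divisor is 369511/63 ≈ 5865.254.
Standard quotas: North 5.9136, South 7.7587, West 21.2647, Lowland 9.6069, Central 3.8704, Coastal 3.2947, Highland 3.3276, East 7.9633.
Lower quotas: North 5, South 7, West 21, Lowland 9, Central 3, Coastal 3, Highland 3, East 7 (sum 58, leaving 5 seats).
Remainders in descending order: East 0.9633, North 0.9136, Central 0.8704, South 0.7587, Lowland 0.6069, Highland 0.3276, Coastal 0.2947, West 0.2647.
Largest remainders: East, North, Central, South, Lowland receive the extra seats.
Central receives 4.

4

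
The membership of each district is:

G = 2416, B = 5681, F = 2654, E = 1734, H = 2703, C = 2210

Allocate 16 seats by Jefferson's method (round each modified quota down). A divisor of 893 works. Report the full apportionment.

G=2, B=6, F=2, E=1, H=3, C=2

With modified divisor 893: modified quotas G 2.705, B 6.362, F 2.972, E 1.942, H 3.027, C 2.475.
Rounding down: G 2, B 6, F 2, E 1, H 3, C 2 (total 16).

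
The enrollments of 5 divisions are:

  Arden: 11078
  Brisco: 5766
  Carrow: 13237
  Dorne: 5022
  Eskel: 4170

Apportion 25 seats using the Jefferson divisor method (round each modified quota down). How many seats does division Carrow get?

Standard divisor 39273/25 ≈ 1570.92; standard quotas: Arden 7.052, Brisco 3.670, Carrow 8.426, Dorne 3.197, Eskel 2.654.
Rounding down gives 7, 3, 8, 3, 2 = 23 seats, so the divisor must be adjusted.
With modified divisor 1400: modified quotas Arden 7.913, Brisco 4.119, Carrow 9.455, Dorne 3.587, Eskel 2.979.
Rounding down: Arden 7, Brisco 4, Carrow 9, Dorne 3, Eskel 2 (total 25).
Carrow receives 9.

9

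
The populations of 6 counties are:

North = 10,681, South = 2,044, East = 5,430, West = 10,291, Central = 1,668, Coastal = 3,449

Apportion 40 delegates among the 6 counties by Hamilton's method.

The standard divisor is 33563/40 ≈ 839.075.
Standard quotas: North 12.7295, South 2.4360, East 6.4714, West 12.2647, Central 1.9879, Coastal 4.1105.
Lower quotas: North 12, South 2, East 6, West 12, Central 1, Coastal 4 (sum 37, leaving 3 seats).
Remainders in descending order: Central 0.9879, North 0.7295, East 0.4714, South 0.4360, West 0.2647, Coastal 0.1105.
Largest remainders: Central, North, East receive the extra seats.

North=13, South=2, East=7, West=12, Central=2, Coastal=4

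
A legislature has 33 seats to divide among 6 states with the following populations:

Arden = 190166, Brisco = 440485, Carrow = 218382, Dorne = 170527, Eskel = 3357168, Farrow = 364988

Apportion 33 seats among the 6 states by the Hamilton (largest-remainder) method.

The standard divisor is 4741716/33 ≈ 143688.364.
Standard quotas: Arden 1.3235, Brisco 3.0656, Carrow 1.5198, Dorne 1.1868, Eskel 23.3642, Farrow 2.5401.
Lower quotas: Arden 1, Brisco 3, Carrow 1, Dorne 1, Eskel 23, Farrow 2 (sum 31, leaving 2 seats).
Remainders in descending order: Farrow 0.5401, Carrow 0.5198, Eskel 0.3642, Arden 0.3235, Dorne 0.1868, Brisco 0.0656.
The surplus seats go to Farrow, Carrow.

Arden: 1, Brisco: 3, Carrow: 2, Dorne: 1, Eskel: 23, Farrow: 3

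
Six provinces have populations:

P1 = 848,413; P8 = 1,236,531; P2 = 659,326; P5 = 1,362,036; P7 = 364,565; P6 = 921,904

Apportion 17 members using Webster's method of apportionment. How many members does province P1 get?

3

Standard divisor 5392775/17 ≈ 317222.059; standard quotas: P1 2.675, P8 3.898, P2 2.078, P5 4.294, P7 1.149, P6 2.906.
Rounding to the nearest integer gives P1 3, P8 4, P2 2, P5 4, P7 1, P6 3 — total 17, matching the house size, so no adjustment is needed.
P1 receives 3.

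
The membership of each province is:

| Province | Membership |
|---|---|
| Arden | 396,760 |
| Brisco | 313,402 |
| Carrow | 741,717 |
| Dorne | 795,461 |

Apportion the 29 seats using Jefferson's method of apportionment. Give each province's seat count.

Standard divisor 2247340/29 ≈ 77494.483; standard quotas: Arden 5.120, Brisco 4.044, Carrow 9.571, Dorne 10.265.
Rounding down gives 5, 4, 9, 10 = 28 seats, so the divisor must be adjusted.
With modified divisor 73200: modified quotas Arden 5.420, Brisco 4.281, Carrow 10.133, Dorne 10.867.
Rounding down: Arden 5, Brisco 4, Carrow 10, Dorne 10 (total 29).

Arden 5, Brisco 4, Carrow 10, Dorne 10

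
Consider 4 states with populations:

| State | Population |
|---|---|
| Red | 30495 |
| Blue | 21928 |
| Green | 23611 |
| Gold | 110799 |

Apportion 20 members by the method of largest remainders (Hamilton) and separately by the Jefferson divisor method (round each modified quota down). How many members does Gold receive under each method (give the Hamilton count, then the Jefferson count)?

12 and 13

Hamilton: Red 3, Blue 2, Green 3, Gold 12.
Jefferson: Red 3, Blue 2, Green 2, Gold 13.
Gold gets 12 under Hamilton and 13 under Jefferson.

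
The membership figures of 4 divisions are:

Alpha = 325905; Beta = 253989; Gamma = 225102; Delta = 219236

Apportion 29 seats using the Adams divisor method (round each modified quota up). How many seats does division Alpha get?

9

Standard divisor 1024232/29 ≈ 35318.345; standard quotas: Alpha 9.228, Beta 7.191, Gamma 6.374, Delta 6.207.
Rounding up gives 10, 8, 7, 7 = 32 seats, so the divisor must be adjusted.
With modified divisor 37000: modified quotas Alpha 8.808, Beta 6.865, Gamma 6.084, Delta 5.925.
Rounding up: Alpha 9, Beta 7, Gamma 7, Delta 6 (total 29).
Alpha receives 9.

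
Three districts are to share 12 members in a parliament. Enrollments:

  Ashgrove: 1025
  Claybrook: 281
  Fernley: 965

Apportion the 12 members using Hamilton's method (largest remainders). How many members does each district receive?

The standard divisor is 2271/12 ≈ 189.25.
Standard quotas: Ashgrove 5.416, Claybrook 1.485, Fernley 5.099.
Lower quotas: Ashgrove 5, Claybrook 1, Fernley 5 (sum 11, leaving 1 seat).
Remainders in descending order: Claybrook 0.485, Ashgrove 0.416, Fernley 0.099.
The surplus seat goes to Claybrook.

Ashgrove: 5, Claybrook: 2, Fernley: 5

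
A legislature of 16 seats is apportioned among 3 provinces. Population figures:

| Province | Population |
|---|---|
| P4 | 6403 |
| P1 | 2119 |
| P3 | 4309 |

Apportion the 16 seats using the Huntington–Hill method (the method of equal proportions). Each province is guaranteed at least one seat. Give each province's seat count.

P4: 8, P1: 3, P3: 5

With divisor 821: modified quotas P4 7.799, P1 2.581, P3 5.248.
Geometric-mean thresholds: P4 √(7·8)=7.483, P1 √(2·3)=2.449, P3 √(5·6)=5.477.
Each quota rounded against its threshold gives P4 8, P1 3, P3 5 (total 16).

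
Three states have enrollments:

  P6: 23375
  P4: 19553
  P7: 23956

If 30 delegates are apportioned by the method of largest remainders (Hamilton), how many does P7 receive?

11

Standard divisor: 66884 ÷ 30 ≈ 2229.467.
Standard quotas: P6 10.4846, P4 8.7703, P7 10.7452.
Lower quotas: P6 10, P4 8, P7 10 (sum 28, leaving 2 seats).
Remainders in descending order: P4 0.7703, P7 0.7452, P6 0.4846.
The surplus seats go to P4, P7.
P7 receives 11.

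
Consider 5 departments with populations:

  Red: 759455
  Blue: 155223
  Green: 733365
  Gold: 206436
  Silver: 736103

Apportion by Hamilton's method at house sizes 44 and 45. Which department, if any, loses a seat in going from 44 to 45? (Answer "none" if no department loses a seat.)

At 44 seats: Red 13, Blue 3, Green 12, Gold 4, Silver 12.
At 45 seats: Red 13, Blue 3, Green 13, Gold 3, Silver 13.
Gold drops from 4 to 3.

Gold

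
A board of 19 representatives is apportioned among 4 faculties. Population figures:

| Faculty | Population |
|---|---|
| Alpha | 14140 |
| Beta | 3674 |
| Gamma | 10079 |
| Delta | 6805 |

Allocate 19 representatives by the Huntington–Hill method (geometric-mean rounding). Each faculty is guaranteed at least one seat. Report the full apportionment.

Alpha: 8, Beta: 2, Gamma: 5, Delta: 4

With divisor 1865: modified quotas Alpha 7.582, Beta 1.970, Gamma 5.404, Delta 3.649.
Geometric-mean thresholds: Alpha √(7·8)=7.483, Beta √(1·2)=1.414, Gamma √(5·6)=5.477, Delta √(3·4)=3.464.
Each quota rounded against its threshold gives Alpha 8, Beta 2, Gamma 5, Delta 4 (total 19).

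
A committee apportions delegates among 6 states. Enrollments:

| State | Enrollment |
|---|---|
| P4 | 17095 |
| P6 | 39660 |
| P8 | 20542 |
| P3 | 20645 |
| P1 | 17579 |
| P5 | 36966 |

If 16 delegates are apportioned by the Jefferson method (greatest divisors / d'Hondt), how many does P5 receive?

Standard divisor 152487/16 ≈ 9530.438; standard quotas: P4 1.794, P6 4.161, P8 2.155, P3 2.166, P1 1.845, P5 3.879.
Rounding down gives 1, 4, 2, 2, 1, 3 = 13 seats, so the divisor must be adjusted.
With modified divisor 8200: modified quotas P4 2.085, P6 4.837, P8 2.505, P3 2.518, P1 2.144, P5 4.508.
Rounding down: P4 2, P6 4, P8 2, P3 2, P1 2, P5 4 (total 16).
P5 receives 4.

4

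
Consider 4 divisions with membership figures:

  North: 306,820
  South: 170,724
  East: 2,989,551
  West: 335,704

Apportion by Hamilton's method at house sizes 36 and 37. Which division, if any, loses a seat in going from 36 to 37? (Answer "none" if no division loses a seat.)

At 36 seats: North 3, South 2, East 28, West 3.
At 37 seats: North 3, South 2, East 29, West 3.
No division's allocation decreased.

none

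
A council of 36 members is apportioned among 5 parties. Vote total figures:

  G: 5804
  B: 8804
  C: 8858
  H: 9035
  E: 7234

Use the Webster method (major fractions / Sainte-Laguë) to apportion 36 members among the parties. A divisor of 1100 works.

With modified divisor 1100: modified quotas G 5.276, B 8.004, C 8.053, H 8.214, E 6.576.
Rounding to the nearest integer: G 5, B 8, C 8, H 8, E 7 (total 36).

G=5, B=8, C=8, H=8, E=7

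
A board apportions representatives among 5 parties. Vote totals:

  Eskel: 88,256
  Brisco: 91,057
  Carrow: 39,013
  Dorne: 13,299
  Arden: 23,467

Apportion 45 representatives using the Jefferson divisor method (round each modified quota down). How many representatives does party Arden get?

4

Standard divisor 255092/45 ≈ 5668.711; standard quotas: Eskel 15.569, Brisco 16.063, Carrow 6.882, Dorne 2.346, Arden 4.140.
Rounding down gives 15, 16, 6, 2, 4 = 43 seats, so the divisor must be adjusted.
With modified divisor 5400: modified quotas Eskel 16.344, Brisco 16.862, Carrow 7.225, Dorne 2.463, Arden 4.346.
Rounding down: Eskel 16, Brisco 16, Carrow 7, Dorne 2, Arden 4 (total 45).
Arden receives 4.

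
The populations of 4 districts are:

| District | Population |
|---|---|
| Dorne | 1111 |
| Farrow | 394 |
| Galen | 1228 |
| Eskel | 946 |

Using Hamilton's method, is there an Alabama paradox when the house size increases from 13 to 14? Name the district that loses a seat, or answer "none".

Farrow

At 13 seats: Dorne 4, Farrow 2, Galen 4, Eskel 3.
At 14 seats: Dorne 4, Farrow 1, Galen 5, Eskel 4.
Farrow drops from 2 to 1.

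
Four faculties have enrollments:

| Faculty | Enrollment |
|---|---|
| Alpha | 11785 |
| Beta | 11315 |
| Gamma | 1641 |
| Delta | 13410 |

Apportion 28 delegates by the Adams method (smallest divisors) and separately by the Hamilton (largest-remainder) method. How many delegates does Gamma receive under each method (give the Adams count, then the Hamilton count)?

Adams: Alpha 8, Beta 8, Gamma 2, Delta 10.
Hamilton: Alpha 9, Beta 8, Gamma 1, Delta 10.
Gamma gets 2 under Adams and 1 under Hamilton.

2 and 1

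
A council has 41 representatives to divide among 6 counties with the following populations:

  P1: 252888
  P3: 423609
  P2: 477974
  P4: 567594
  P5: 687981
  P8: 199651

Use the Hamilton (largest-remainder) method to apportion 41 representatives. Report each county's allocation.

The standard divisor is 2609697/41 ≈ 63651.146.
Standard quotas: P1 3.9730, P3 6.6552, P2 7.5093, P4 8.9173, P5 10.8086, P8 3.1366.
Lower quotas: P1 3, P3 6, P2 7, P4 8, P5 10, P8 3 (sum 37, leaving 4 seats).
Remainders in descending order: P1 0.9730, P4 0.9173, P5 0.8086, P3 0.6552, P2 0.5093, P8 0.1366.
The surplus seats go to P1, P4, P5, P3.

P1: 4; P3: 7; P2: 7; P4: 9; P5: 11; P8: 3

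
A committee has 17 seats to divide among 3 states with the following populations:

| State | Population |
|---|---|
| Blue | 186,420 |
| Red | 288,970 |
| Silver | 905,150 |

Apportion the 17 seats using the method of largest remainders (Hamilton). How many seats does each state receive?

The standard divisor is 1380540/17 ≈ 81208.235.
Standard quotas: Blue 2.2956, Red 3.5584, Silver 11.1460.
Lower quotas: Blue 2, Red 3, Silver 11 (sum 16, leaving 1 seat).
Remainders in descending order: Red 0.5584, Blue 0.2956, Silver 0.1460.
Largest remainder: Red receives the extra seat.

Blue: 2, Red: 4, Silver: 11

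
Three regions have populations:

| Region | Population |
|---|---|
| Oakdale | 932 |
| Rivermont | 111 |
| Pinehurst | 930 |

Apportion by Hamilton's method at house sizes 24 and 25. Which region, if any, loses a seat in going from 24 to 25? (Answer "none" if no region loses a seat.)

Rivermont

At 24 seats: Oakdale 11, Rivermont 2, Pinehurst 11.
At 25 seats: Oakdale 12, Rivermont 1, Pinehurst 12.
Rivermont drops from 2 to 1.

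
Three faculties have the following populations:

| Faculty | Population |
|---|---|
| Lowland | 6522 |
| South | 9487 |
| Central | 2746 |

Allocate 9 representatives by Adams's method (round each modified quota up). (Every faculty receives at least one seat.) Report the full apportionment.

Standard divisor 18755/9 ≈ 2083.889; standard quotas: Lowland 3.130, South 4.553, Central 1.318.
Rounding up gives 4, 5, 2 = 11 seats, so the divisor must be adjusted.
With modified divisor 2600: modified quotas Lowland 2.508, South 3.649, Central 1.056.
Rounding up: Lowland 3, South 4, Central 2 (total 9).

Lowland=3, South=4, Central=2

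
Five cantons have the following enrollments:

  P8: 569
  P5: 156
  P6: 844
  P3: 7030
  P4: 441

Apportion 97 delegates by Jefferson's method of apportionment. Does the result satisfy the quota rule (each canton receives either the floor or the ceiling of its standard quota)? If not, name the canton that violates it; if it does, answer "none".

Standard quotas: P8 6.105, P5 1.674, P6 9.056, P3 75.433, P4 4.732.
Jefferson allocation: P8 6, P5 1, P6 9, P3 77, P4 4.
P3 has quota 75.433 (lower 75, upper 76) but receives 77 — outside the quota interval.

P3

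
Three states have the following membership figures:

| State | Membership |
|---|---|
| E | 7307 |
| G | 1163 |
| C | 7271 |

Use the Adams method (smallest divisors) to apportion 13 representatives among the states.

Standard divisor 15741/13 ≈ 1210.846; standard quotas: E 6.035, G 0.960, C 6.005.
Rounding up gives 7, 1, 7 = 15 seats, so the divisor must be adjusted.
With modified divisor 1300: modified quotas E 5.621, G 0.895, C 5.593.
Rounding up: E 6, G 1, C 6 (total 13).

E 6, G 1, C 6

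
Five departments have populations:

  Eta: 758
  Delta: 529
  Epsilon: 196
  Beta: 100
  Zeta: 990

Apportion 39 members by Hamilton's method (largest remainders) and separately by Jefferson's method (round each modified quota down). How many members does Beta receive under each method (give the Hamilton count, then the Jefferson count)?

2 and 1

Hamilton: Eta 11, Delta 8, Epsilon 3, Beta 2, Zeta 15.
Jefferson: Eta 12, Delta 8, Epsilon 3, Beta 1, Zeta 15.
Beta gets 2 under Hamilton and 1 under Jefferson.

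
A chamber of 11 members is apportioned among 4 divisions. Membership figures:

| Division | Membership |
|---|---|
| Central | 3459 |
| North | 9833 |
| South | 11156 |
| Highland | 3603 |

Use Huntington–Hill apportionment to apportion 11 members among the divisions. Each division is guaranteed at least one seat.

Central=1, North=4, South=4, Highland=2

With divisor 2521: modified quotas Central 1.372, North 3.900, South 4.425, Highland 1.429.
Geometric-mean thresholds: Central √(1·2)=1.414, North √(3·4)=3.464, South √(4·5)=4.472, Highland √(1·2)=1.414.
Each quota rounded against its threshold gives Central 1, North 4, South 4, Highland 2 (total 11).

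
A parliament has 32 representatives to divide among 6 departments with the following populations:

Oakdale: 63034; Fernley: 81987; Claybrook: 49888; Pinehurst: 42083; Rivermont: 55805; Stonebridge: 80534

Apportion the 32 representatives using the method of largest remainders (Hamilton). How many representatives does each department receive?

The standard divisor is 373331/32 ≈ 11666.594.
Standard quotas: Oakdale 5.4029, Fernley 7.0275, Claybrook 4.2761, Pinehurst 3.6071, Rivermont 4.7833, Stonebridge 6.9030.
Lower quotas: Oakdale 5, Fernley 7, Claybrook 4, Pinehurst 3, Rivermont 4, Stonebridge 6 (sum 29, leaving 3 seats).
Remainders in descending order: Stonebridge 0.9030, Rivermont 0.7833, Pinehurst 0.6071, Oakdale 0.4029, Claybrook 0.2761, Fernley 0.0275.
Largest remainders: Stonebridge, Rivermont, Pinehurst receive the extra seats.

Oakdale=5, Fernley=7, Claybrook=4, Pinehurst=4, Rivermont=5, Stonebridge=7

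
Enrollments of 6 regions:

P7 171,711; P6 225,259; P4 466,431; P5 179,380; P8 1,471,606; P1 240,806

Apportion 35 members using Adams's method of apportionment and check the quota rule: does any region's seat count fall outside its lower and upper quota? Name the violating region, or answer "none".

Standard quotas: P7 2.181, P6 2.862, P4 5.925, P5 2.279, P8 18.694, P1 3.059.
Adams allocation: P7 2, P6 3, P4 6, P5 3, P8 18, P1 3.
Every allocation lies between the lower and upper quota.

none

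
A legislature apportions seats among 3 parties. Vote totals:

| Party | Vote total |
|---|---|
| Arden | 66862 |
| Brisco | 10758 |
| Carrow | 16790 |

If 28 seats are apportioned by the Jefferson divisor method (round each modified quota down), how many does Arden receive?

20

Standard divisor 94410/28 ≈ 3371.786; standard quotas: Arden 19.830, Brisco 3.191, Carrow 4.980.
Rounding down gives 19, 3, 4 = 26 seats, so the divisor must be adjusted.
With modified divisor 3300: modified quotas Arden 20.261, Brisco 3.260, Carrow 5.088.
Rounding down: Arden 20, Brisco 3, Carrow 5 (total 28).
Arden receives 20.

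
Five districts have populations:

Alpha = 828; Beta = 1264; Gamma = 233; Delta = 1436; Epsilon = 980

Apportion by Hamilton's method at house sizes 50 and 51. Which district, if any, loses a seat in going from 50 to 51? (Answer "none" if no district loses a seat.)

At 50 seats: Alpha 9, Beta 13, Gamma 3, Delta 15, Epsilon 10.
At 51 seats: Alpha 9, Beta 14, Gamma 2, Delta 15, Epsilon 11.
Gamma drops from 3 to 2.

Gamma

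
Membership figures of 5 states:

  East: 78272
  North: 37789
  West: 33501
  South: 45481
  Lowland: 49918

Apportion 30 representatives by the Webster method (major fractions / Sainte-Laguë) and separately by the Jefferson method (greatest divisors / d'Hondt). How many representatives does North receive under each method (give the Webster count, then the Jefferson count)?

5 and 4

Webster: East 9, North 5, West 4, South 6, Lowland 6.
Jefferson: East 10, North 4, West 4, South 6, Lowland 6.
North gets 5 under Webster and 4 under Jefferson.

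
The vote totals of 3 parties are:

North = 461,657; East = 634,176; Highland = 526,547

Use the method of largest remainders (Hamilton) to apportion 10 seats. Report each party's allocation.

North 3, East 4, Highland 3

The standard divisor is 1622380/10 = 162238.
Standard quotas: North 2.8456, East 3.9089, Highland 3.2455.
Lower quotas: North 2, East 3, Highland 3 (sum 8, leaving 2 seats).
Remainders in descending order: East 0.9089, North 0.8456, Highland 0.2455.
The surplus seats go to East, North.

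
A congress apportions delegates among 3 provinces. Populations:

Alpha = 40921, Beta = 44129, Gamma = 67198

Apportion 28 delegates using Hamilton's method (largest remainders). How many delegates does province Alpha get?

8

Total 152248; standard divisor 152248/28 ≈ 5437.429.
Standard quotas: Alpha 7.5258, Beta 8.1158, Gamma 12.3584.
Lower quotas: Alpha 7, Beta 8, Gamma 12 (sum 27, leaving 1 seat).
Remainders in descending order: Alpha 0.5258, Gamma 0.3584, Beta 0.1158.
The surplus seat goes to Alpha.
Alpha receives 8.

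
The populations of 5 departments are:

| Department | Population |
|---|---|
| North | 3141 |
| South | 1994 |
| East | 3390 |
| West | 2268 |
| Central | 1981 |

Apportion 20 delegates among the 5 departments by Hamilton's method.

North 5, South 3, East 5, West 4, Central 3

Standard divisor: 12774 ÷ 20 ≈ 638.7.
Standard quotas: North 4.918, South 3.122, East 5.308, West 3.551, Central 3.102.
Lower quotas: North 4, South 3, East 5, West 3, Central 3 (sum 18, leaving 2 seats).
Remainders in descending order: North 0.918, West 0.551, East 0.308, South 0.122, Central 0.102.
Largest remainders: North, West receive the extra seats.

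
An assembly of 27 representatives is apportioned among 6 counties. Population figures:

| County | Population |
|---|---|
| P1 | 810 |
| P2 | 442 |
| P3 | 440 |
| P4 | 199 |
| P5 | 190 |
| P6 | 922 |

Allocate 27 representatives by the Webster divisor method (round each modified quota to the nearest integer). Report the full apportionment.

Standard divisor 3003/27 ≈ 111.222; standard quotas: P1 7.283, P2 3.974, P3 3.956, P4 1.789, P5 1.708, P6 8.290.
Rounding to the nearest integer gives P1 7, P2 4, P3 4, P4 2, P5 2, P6 8 — total 27, matching the house size, so no adjustment is needed.

P1 7, P2 4, P3 4, P4 2, P5 2, P6 8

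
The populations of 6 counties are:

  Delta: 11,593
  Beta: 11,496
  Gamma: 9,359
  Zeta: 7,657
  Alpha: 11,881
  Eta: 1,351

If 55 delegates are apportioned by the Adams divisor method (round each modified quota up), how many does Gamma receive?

Standard divisor 53337/55 ≈ 969.764; standard quotas: Delta 11.954, Beta 11.854, Gamma 9.651, Zeta 7.896, Alpha 12.251, Eta 1.393.
Rounding up gives 12, 12, 10, 8, 13, 2 = 57 seats, so the divisor must be adjusted.
With modified divisor 1042.5: modified quotas Delta 11.120, Beta 11.027, Gamma 8.977, Zeta 7.345, Alpha 11.397, Eta 1.296.
Rounding up: Delta 12, Beta 12, Gamma 9, Zeta 8, Alpha 12, Eta 2 (total 55).
Gamma receives 9.

9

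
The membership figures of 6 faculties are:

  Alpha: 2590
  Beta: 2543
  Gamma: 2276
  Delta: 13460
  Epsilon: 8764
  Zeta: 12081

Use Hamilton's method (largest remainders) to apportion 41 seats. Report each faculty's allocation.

Alpha: 3, Beta: 2, Gamma: 2, Delta: 13, Epsilon: 9, Zeta: 12

Standard divisor: 41714 ÷ 41 ≈ 1017.415.
Standard quotas: Alpha 2.5457, Beta 2.4995, Gamma 2.2370, Delta 13.2296, Epsilon 8.6140, Zeta 11.8742.
Lower quotas: Alpha 2, Beta 2, Gamma 2, Delta 13, Epsilon 8, Zeta 11 (sum 38, leaving 3 seats).
Remainders in descending order: Zeta 0.8742, Epsilon 0.6140, Alpha 0.5457, Beta 0.4995, Gamma 0.2370, Delta 0.2296.
The surplus seats go to Zeta, Epsilon, Alpha.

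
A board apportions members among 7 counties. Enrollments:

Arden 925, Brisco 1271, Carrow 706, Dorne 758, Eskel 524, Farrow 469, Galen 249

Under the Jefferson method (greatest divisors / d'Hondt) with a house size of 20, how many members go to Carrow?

3

Standard divisor 4902/20 ≈ 245.1; standard quotas: Arden 3.774, Brisco 5.186, Carrow 2.880, Dorne 3.093, Eskel 2.138, Farrow 1.914, Galen 1.016.
Rounding down gives 3, 5, 2, 3, 2, 1, 1 = 17 seats, so the divisor must be adjusted.
With modified divisor 220: modified quotas Arden 4.205, Brisco 5.777, Carrow 3.209, Dorne 3.445, Eskel 2.382, Farrow 2.132, Galen 1.132.
Rounding down: Arden 4, Brisco 5, Carrow 3, Dorne 3, Eskel 2, Farrow 2, Galen 1 (total 20).
Carrow receives 3.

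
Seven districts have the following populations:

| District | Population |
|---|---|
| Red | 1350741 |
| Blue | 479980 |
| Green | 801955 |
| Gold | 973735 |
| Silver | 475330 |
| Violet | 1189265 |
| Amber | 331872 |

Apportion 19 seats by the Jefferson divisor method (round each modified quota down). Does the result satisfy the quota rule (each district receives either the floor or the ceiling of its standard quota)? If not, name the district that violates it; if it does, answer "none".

none

Standard quotas: Red 4.581, Blue 1.628, Green 2.720, Gold 3.302, Silver 1.612, Violet 4.033, Amber 1.125.
Jefferson allocation: Red 5, Blue 1, Green 3, Gold 4, Silver 1, Violet 4, Amber 1.
Every allocation lies between the lower and upper quota.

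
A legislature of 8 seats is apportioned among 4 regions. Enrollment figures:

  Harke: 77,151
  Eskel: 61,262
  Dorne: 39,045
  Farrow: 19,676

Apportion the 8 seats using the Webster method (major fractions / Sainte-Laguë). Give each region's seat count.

Standard divisor 197134/8 ≈ 24641.75; standard quotas: Harke 3.131, Eskel 2.486, Dorne 1.585, Farrow 0.798.
Rounding to the nearest integer gives Harke 3, Eskel 2, Dorne 2, Farrow 1 — total 8, matching the house size, so no adjustment is needed.

Harke 3, Eskel 2, Dorne 2, Farrow 1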